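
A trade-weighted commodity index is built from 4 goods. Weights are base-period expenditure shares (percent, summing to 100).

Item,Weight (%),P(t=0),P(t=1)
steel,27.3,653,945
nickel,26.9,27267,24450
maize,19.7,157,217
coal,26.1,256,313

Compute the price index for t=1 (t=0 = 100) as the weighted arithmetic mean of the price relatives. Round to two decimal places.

steel: 27.3 × (945/653) = 27.3 × 1.447167 = 39.5077
nickel: 26.9 × (24450/27267) = 26.9 × 0.896688 = 24.1209
maize: 19.7 × (217/157) = 19.7 × 1.382166 = 27.2287
coal: 26.1 × (313/256) = 26.1 × 1.222656 = 31.9113
Index = Σ wᵢ·(p₁ᵢ/p₀ᵢ) = 39.5077 + 24.1209 + 27.2287 + 31.9113 = 122.7686

122.77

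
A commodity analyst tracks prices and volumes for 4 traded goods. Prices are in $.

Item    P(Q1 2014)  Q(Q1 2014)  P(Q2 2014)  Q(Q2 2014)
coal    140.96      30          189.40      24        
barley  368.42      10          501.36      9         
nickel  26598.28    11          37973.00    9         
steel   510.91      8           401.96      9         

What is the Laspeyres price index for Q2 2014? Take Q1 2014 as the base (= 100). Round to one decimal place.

141.7

Laspeyres price index uses base-period quantities as weights.
ΣP(Q2 2014)·Q(Q1 2014) = 189.40×30 + 501.36×10 + 37973.00×11 + 401.96×8 = 5682 + 5013.6 + 417703 + 3215.68 = 431614.28
ΣP(Q1 2014)·Q(Q1 2014) = 140.96×30 + 368.42×10 + 26598.28×11 + 510.91×8 = 4228.8 + 3684.2 + 292581.08 + 4087.28 = 304581.36
Index = 431614.28 / 304581.36 × 100 = 141.7074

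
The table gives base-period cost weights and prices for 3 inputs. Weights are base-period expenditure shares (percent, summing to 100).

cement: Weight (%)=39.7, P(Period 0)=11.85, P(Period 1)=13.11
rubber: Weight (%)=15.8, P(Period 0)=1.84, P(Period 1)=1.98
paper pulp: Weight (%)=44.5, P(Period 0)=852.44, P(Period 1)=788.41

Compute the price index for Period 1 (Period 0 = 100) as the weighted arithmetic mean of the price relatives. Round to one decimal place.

cement: 39.7 × (13.11/11.85) = 39.7 × 1.106329 = 43.9213
rubber: 15.8 × (1.98/1.84) = 15.8 × 1.076087 = 17.0022
paper pulp: 44.5 × (788.41/852.44) = 44.5 × 0.924886 = 41.1574
Index = Σ wᵢ·(p₁ᵢ/p₀ᵢ) = 43.9213 + 17.0022 + 41.1574 = 102.0809

102.1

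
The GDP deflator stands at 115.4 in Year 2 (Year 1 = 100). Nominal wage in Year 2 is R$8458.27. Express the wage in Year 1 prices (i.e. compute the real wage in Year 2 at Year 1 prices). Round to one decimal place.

7329.5

Real = Nominal ÷ (Index/100) = 8458.27 ÷ (115.4/100)
     = 8458.27 ÷ 1.154 = 7329.5234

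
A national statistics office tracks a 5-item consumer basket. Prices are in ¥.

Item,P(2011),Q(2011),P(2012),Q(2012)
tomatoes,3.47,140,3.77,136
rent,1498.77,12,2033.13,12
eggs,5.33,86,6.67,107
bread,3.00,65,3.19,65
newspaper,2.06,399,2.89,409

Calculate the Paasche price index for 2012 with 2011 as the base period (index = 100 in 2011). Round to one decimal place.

134.6

Paasche price index uses current-period quantities as weights.
ΣP(2012)·Q(2012) = 3.77×136 + 2033.13×12 + 6.67×107 + 3.19×65 + 2.89×409 = 512.72 + 24397.56 + 713.69 + 207.35 + 1182.01 = 27013.33
ΣP(2011)·Q(2012) = 3.47×136 + 1498.77×12 + 5.33×107 + 3.00×65 + 2.06×409 = 471.92 + 17985.24 + 570.31 + 195 + 842.54 = 20065.01
Index = 27013.33 / 20065.01 × 100 = 134.6290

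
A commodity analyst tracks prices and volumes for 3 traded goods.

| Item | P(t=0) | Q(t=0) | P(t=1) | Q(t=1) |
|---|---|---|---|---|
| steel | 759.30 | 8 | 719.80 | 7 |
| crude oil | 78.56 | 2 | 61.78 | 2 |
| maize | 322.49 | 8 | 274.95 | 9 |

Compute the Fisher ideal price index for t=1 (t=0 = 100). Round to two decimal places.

Laspeyres component (base-period weights):
ΣP(t=1)Q(t=0) = 719.80×8 + 61.78×2 + 274.95×8 = 5758.4 + 123.56 + 2199.6 = 8081.56
ΣP(t=0)Q(t=0) = 759.30×8 + 78.56×2 + 322.49×8 = 6074.4 + 157.12 + 2579.92 = 8811.44
L = 8081.56 / 8811.44 × 100 = 91.7167
Paasche component (current-period weights):
ΣP(t=1)Q(t=1) = 719.80×7 + 61.78×2 + 274.95×9 = 5038.6 + 123.56 + 2474.55 = 7636.71
ΣP(t=0)Q(t=1) = 759.30×7 + 78.56×2 + 322.49×9 = 5315.1 + 157.12 + 2902.41 = 8374.63
P = 7636.71 / 8374.63 × 100 = 91.1886
Fisher = √(L × P) = √(91.7167 × 91.1886) = 91.4523

91.45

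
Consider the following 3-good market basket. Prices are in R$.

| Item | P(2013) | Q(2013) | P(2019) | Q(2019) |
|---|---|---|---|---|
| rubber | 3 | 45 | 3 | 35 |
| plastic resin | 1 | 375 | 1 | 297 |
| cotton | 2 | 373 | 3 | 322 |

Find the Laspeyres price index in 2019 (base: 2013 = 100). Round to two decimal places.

Laspeyres price index uses base-period quantities as weights.
ΣP(2019)·Q(2013) = 3×45 + 1×375 + 3×373 = 135 + 375 + 1119 = 1629
ΣP(2013)·Q(2013) = 3×45 + 1×375 + 2×373 = 135 + 375 + 746 = 1256
Index = 1629 / 1256 × 100 = 129.6975

129.70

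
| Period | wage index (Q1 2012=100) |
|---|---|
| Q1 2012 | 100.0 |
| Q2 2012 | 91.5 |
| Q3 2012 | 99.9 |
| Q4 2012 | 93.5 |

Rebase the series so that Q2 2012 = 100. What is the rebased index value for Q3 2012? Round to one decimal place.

109.2

Rebased(Q3 2012) = 99.9 / 91.5 × 100 = 109.1803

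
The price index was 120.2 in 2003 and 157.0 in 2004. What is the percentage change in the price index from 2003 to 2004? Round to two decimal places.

30.62%

Change = (157.0 − 120.2) / 120.2 × 100
       = 36.8 / 120.2 × 100 = 30.6156%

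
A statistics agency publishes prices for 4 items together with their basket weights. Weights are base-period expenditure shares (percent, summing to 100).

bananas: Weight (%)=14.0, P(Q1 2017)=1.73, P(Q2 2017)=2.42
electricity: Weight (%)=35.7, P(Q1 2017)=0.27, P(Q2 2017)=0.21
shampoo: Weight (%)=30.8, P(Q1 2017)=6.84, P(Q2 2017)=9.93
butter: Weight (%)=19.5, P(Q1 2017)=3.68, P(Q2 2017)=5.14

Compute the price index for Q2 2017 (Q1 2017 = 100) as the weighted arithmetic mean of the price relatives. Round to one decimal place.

119.3

bananas: 14.0 × (2.42/1.73) = 14.0 × 1.398844 = 19.5838
electricity: 35.7 × (0.21/0.27) = 35.7 × 0.777778 = 27.7667
shampoo: 30.8 × (9.93/6.84) = 30.8 × 1.451754 = 44.7140
butter: 19.5 × (5.14/3.68) = 19.5 × 1.396739 = 27.2364
Index = Σ wᵢ·(p₁ᵢ/p₀ᵢ) = 19.5838 + 27.7667 + 44.7140 + 27.2364 = 119.3009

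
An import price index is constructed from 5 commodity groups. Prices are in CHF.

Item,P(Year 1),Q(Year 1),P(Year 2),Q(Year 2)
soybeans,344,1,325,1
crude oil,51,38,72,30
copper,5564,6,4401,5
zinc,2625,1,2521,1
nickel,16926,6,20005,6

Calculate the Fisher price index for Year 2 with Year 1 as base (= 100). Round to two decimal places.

Laspeyres component (base-period weights):
ΣP(Year 2)Q(Year 1) = 325×1 + 72×38 + 4401×6 + 2521×1 + 20005×6 = 325 + 2736 + 26406 + 2521 + 120030 = 152018
ΣP(Year 1)Q(Year 1) = 344×1 + 51×38 + 5564×6 + 2625×1 + 16926×6 = 344 + 1938 + 33384 + 2625 + 101556 = 139847
L = 152018 / 139847 × 100 = 108.7031
Paasche component (current-period weights):
ΣP(Year 2)Q(Year 2) = 325×1 + 72×30 + 4401×5 + 2521×1 + 20005×6 = 325 + 2160 + 22005 + 2521 + 120030 = 147041
ΣP(Year 1)Q(Year 2) = 344×1 + 51×30 + 5564×5 + 2625×1 + 16926×6 = 344 + 1530 + 27820 + 2625 + 101556 = 133875
P = 147041 / 133875 × 100 = 109.8345
Fisher = √(L × P) = √(108.7031 × 109.8345) = 109.2674

109.27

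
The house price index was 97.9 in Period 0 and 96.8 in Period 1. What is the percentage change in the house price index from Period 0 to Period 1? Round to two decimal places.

-1.12%

Change = (96.8 − 97.9) / 97.9 × 100
       = -1.1 / 97.9 × 100 = -1.1236%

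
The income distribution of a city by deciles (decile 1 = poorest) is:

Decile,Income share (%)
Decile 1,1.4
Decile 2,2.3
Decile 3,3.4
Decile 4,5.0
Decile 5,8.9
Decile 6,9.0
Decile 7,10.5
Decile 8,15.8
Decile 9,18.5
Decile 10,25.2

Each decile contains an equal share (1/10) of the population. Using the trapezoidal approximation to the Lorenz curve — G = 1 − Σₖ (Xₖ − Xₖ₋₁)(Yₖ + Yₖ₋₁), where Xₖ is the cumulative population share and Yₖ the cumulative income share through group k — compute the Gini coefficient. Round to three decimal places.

0.406

Cumulative income shares Yₖ: 0.0140, 0.0370, 0.0710, 0.1210, 0.2100, 0.3000, 0.4050, 0.5630, 0.7480, 1.0000
Σ (Xₖ−Xₖ₋₁)(Yₖ+Yₖ₋₁) = (1/10)(0.0140+0.0000) + (1/10)(0.0370+0.0140) + (1/10)(0.0710+0.0370) + (1/10)(0.1210+0.0710) + (1/10)(0.2100+0.1210) + (1/10)(0.3000+0.2100) + (1/10)(0.4050+0.3000) + (1/10)(0.5630+0.4050) + (1/10)(0.7480+0.5630) + (1/10)(1.0000+0.7480)
  = 0.0014 + 0.0051 + 0.0108 + 0.0192 + 0.0331 + 0.0510 + 0.0705 + 0.0968 + 0.1311 + 0.1748 = 0.5938
G = 1 − 0.5938 = 0.4062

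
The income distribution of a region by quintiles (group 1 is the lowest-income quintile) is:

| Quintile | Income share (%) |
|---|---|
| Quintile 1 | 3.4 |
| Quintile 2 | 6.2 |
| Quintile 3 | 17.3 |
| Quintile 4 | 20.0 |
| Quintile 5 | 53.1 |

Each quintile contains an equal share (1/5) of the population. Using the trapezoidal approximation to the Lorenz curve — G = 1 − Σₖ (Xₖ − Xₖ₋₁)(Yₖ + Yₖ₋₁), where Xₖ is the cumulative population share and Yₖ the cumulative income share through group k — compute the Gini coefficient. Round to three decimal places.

Cumulative income shares Yₖ: 0.0340, 0.0960, 0.2690, 0.4690, 1.0000
Σ (Xₖ−Xₖ₋₁)(Yₖ+Yₖ₋₁) = (1/5)(0.0340+0.0000) + (1/5)(0.0960+0.0340) + (1/5)(0.2690+0.0960) + (1/5)(0.4690+0.2690) + (1/5)(1.0000+0.4690)
  = 0.0068 + 0.0260 + 0.0730 + 0.1476 + 0.2938 = 0.5472
G = 1 − 0.5472 = 0.4528

0.453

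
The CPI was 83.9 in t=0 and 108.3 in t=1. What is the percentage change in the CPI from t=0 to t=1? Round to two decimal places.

29.08%

Change = (108.3 − 83.9) / 83.9 × 100
       = 24.4 / 83.9 × 100 = 29.0822%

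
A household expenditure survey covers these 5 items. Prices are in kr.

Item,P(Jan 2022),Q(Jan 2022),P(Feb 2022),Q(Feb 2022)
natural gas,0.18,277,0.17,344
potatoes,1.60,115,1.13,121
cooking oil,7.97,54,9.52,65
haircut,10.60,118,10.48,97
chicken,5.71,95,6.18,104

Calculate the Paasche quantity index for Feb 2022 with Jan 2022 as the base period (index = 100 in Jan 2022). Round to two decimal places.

Paasche quantity index uses current-period prices as weights.
ΣP(Feb 2022)·Q(Feb 2022) = 0.17×344 + 1.13×121 + 9.52×65 + 10.48×97 + 6.18×104 = 58.48 + 136.73 + 618.8 + 1016.56 + 642.72 = 2473.29
ΣP(Feb 2022)·Q(Jan 2022) = 0.17×277 + 1.13×115 + 9.52×54 + 10.48×118 + 6.18×95 = 47.09 + 129.95 + 514.08 + 1236.64 + 587.1 = 2514.86
Index = 2473.29 / 2514.86 × 100 = 98.3470

98.35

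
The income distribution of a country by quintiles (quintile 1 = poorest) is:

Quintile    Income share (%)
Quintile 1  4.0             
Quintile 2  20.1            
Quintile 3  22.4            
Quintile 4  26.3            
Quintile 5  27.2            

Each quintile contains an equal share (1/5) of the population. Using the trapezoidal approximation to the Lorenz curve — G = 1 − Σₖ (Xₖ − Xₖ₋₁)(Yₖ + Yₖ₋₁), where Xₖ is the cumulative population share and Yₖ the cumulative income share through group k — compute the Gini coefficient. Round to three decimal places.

0.210

Cumulative income shares Yₖ: 0.0400, 0.2410, 0.4650, 0.7280, 1.0000
Σ (Xₖ−Xₖ₋₁)(Yₖ+Yₖ₋₁) = (1/5)(0.0400+0.0000) + (1/5)(0.2410+0.0400) + (1/5)(0.4650+0.2410) + (1/5)(0.7280+0.4650) + (1/5)(1.0000+0.7280)
  = 0.0080 + 0.0562 + 0.1412 + 0.2386 + 0.3456 = 0.7896
G = 1 − 0.7896 = 0.2104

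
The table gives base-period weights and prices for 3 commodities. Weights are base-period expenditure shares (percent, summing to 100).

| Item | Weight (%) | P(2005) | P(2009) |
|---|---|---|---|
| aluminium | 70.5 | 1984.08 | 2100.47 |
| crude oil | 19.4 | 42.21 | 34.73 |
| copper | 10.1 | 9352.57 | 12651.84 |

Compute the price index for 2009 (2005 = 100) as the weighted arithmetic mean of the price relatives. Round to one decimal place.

104.3

aluminium: 70.5 × (2100.47/1984.08) = 70.5 × 1.058662 = 74.6357
crude oil: 19.4 × (34.73/42.21) = 19.4 × 0.822791 = 15.9621
copper: 10.1 × (12651.84/9352.57) = 10.1 × 1.352766 = 13.6629
Index = Σ wᵢ·(p₁ᵢ/p₀ᵢ) = 74.6357 + 15.9621 + 13.6629 = 104.2607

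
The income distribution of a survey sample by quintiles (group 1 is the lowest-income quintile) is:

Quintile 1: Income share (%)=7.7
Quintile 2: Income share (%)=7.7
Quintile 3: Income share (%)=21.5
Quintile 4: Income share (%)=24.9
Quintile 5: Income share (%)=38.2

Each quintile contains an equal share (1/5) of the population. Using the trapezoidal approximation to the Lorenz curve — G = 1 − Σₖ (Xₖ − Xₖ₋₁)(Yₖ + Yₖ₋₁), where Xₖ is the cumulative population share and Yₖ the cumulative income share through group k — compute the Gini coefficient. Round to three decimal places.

Cumulative income shares Yₖ: 0.0770, 0.1540, 0.3690, 0.6180, 1.0000
Σ (Xₖ−Xₖ₋₁)(Yₖ+Yₖ₋₁) = (1/5)(0.0770+0.0000) + (1/5)(0.1540+0.0770) + (1/5)(0.3690+0.1540) + (1/5)(0.6180+0.3690) + (1/5)(1.0000+0.6180)
  = 0.0154 + 0.0462 + 0.1046 + 0.1974 + 0.3236 = 0.6872
G = 1 − 0.6872 = 0.3128

0.313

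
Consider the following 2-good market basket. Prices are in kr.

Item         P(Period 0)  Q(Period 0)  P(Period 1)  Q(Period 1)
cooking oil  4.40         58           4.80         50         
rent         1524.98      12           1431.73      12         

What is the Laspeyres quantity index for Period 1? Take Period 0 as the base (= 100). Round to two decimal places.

Laspeyres quantity index uses base-period prices as weights.
ΣP(Period 0)·Q(Period 1) = 4.40×50 + 1524.98×12 = 220 + 18299.76 = 18519.76
ΣP(Period 0)·Q(Period 0) = 4.40×58 + 1524.98×12 = 255.2 + 18299.76 = 18554.96
Index = 18519.76 / 18554.96 × 100 = 99.8103

99.81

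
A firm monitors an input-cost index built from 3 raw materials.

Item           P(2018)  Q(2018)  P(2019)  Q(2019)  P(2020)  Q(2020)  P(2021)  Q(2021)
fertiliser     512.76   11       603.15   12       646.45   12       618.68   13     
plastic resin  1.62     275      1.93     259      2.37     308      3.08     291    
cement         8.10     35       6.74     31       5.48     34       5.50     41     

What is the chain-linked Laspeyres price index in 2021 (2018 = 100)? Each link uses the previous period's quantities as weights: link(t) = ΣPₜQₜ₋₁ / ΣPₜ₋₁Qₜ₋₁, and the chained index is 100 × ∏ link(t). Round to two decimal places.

Link 2018→2019:
ΣP(2019)Q(2018) = 603.15×11 + 1.93×275 + 6.74×35 = 6634.65 + 530.75 + 235.9 = 7401.3
ΣP(2018)Q(2018) = 512.76×11 + 1.62×275 + 8.10×35 = 5640.36 + 445.5 + 283.5 = 6369.36
link = 7401.3/6369.36 = 1.162016
Link 2019→2020:
ΣP(2020)Q(2019) = 646.45×12 + 2.37×259 + 5.48×31 = 7757.4 + 613.83 + 169.88 = 8541.11
ΣP(2019)Q(2019) = 603.15×12 + 1.93×259 + 6.74×31 = 7237.8 + 499.87 + 208.94 = 7946.61
link = 8541.11/7946.61 = 1.074812
Link 2020→2021:
ΣP(2021)Q(2020) = 618.68×12 + 3.08×308 + 5.50×34 = 7424.16 + 948.64 + 187 = 8559.8
ΣP(2020)Q(2020) = 646.45×12 + 2.37×308 + 5.48×34 = 7757.4 + 729.96 + 186.32 = 8673.68
link = 8559.8/8673.68 = 0.986871
Chained index = 100 × 1.162016 × 1.074812 × 0.986871 = 123.2551

123.26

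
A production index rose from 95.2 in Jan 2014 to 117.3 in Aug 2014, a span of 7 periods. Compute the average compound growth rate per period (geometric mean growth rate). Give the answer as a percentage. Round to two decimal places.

3.03%

Growth factor = (117.3/95.2)^(1/7) = (1.232143)^(1/7) = 1.030271
Growth rate = 1.030271 − 1 = 0.030271 = 3.0271%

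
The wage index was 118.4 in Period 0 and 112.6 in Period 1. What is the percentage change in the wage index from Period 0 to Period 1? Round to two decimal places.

-4.90%

Change = (112.6 − 118.4) / 118.4 × 100
       = -5.8 / 118.4 × 100 = -4.8986%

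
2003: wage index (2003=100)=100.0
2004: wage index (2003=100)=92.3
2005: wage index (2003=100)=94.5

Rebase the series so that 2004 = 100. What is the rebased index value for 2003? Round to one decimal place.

Rebased(2003) = 100.0 / 92.3 × 100 = 108.3424

108.3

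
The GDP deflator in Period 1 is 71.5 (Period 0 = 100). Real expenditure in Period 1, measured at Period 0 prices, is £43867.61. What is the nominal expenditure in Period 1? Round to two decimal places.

Nominal = Real × (Index/100) = 43867.61 × (71.5/100)
        = 43867.61 × 0.715 = 31365.3412

31365.34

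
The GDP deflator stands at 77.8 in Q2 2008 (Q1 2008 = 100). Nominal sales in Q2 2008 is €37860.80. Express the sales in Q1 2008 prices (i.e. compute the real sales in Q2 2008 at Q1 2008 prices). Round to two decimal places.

48664.27

Real = Nominal ÷ (Index/100) = 37860.80 ÷ (77.8/100)
     = 37860.80 ÷ 0.778 = 48664.2674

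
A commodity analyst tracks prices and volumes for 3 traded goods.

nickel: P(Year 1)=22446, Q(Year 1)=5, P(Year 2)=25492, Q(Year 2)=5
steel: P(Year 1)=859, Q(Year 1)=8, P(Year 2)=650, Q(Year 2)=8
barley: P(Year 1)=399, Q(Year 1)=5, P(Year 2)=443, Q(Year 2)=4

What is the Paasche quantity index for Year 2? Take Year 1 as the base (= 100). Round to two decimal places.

99.67

Paasche quantity index uses current-period prices as weights.
ΣP(Year 2)·Q(Year 2) = 25492×5 + 650×8 + 443×4 = 127460 + 5200 + 1772 = 134432
ΣP(Year 2)·Q(Year 1) = 25492×5 + 650×8 + 443×5 = 127460 + 5200 + 2215 = 134875
Index = 134432 / 134875 × 100 = 99.6715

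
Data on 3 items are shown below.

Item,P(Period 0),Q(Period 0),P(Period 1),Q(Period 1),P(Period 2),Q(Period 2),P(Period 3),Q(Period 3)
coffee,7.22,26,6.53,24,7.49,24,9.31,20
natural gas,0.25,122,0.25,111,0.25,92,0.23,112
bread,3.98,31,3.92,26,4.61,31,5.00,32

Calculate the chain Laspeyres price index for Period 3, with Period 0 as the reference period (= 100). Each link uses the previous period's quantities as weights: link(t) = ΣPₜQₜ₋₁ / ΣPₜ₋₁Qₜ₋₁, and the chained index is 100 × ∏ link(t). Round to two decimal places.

Link Period 0→Period 1:
ΣP(Period 1)Q(Period 0) = 6.53×26 + 0.25×122 + 3.92×31 = 169.78 + 30.5 + 121.52 = 321.8
ΣP(Period 0)Q(Period 0) = 7.22×26 + 0.25×122 + 3.98×31 = 187.72 + 30.5 + 123.38 = 341.6
link = 321.8/341.6 = 0.942037
Link Period 1→Period 2:
ΣP(Period 2)Q(Period 1) = 7.49×24 + 0.25×111 + 4.61×26 = 179.76 + 27.75 + 119.86 = 327.37
ΣP(Period 1)Q(Period 1) = 6.53×24 + 0.25×111 + 3.92×26 = 156.72 + 27.75 + 101.92 = 286.39
link = 327.37/286.39 = 1.143092
Link Period 2→Period 3:
ΣP(Period 3)Q(Period 2) = 9.31×24 + 0.23×92 + 5.00×31 = 223.44 + 21.16 + 155 = 399.6
ΣP(Period 2)Q(Period 2) = 7.49×24 + 0.25×92 + 4.61×31 = 179.76 + 23 + 142.91 = 345.67
link = 399.6/345.67 = 1.156016
Chained index = 100 × 0.942037 × 1.143092 × 1.156016 = 124.4838

124.48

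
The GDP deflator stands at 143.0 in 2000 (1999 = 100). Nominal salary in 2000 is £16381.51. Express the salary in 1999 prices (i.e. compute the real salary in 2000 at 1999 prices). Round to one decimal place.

11455.6

Real = Nominal ÷ (Index/100) = 16381.51 ÷ (143.0/100)
     = 16381.51 ÷ 1.430 = 11455.6014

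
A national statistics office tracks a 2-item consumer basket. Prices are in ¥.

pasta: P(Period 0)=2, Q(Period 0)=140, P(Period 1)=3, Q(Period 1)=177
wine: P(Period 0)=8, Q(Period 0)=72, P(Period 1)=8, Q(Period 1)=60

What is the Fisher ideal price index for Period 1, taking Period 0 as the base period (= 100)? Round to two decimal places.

118.76

Laspeyres component (base-period weights):
ΣP(Period 1)Q(Period 0) = 3×140 + 8×72 = 420 + 576 = 996
ΣP(Period 0)Q(Period 0) = 2×140 + 8×72 = 280 + 576 = 856
L = 996 / 856 × 100 = 116.3551
Paasche component (current-period weights):
ΣP(Period 1)Q(Period 1) = 3×177 + 8×60 = 531 + 480 = 1011
ΣP(Period 0)Q(Period 1) = 2×177 + 8×60 = 354 + 480 = 834
P = 1011 / 834 × 100 = 121.2230
Fisher = √(L × P) = √(116.3551 × 121.2230) = 118.7641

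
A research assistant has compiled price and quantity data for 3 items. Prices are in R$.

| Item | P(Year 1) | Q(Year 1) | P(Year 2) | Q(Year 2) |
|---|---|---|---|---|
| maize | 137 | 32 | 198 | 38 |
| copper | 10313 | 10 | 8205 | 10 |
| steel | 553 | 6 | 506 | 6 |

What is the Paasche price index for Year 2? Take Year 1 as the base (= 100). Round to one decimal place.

82.9

Paasche price index uses current-period quantities as weights.
ΣP(Year 2)·Q(Year 2) = 198×38 + 8205×10 + 506×6 = 7524 + 82050 + 3036 = 92610
ΣP(Year 1)·Q(Year 2) = 137×38 + 10313×10 + 553×6 = 5206 + 103130 + 3318 = 111654
Index = 92610 / 111654 × 100 = 82.9437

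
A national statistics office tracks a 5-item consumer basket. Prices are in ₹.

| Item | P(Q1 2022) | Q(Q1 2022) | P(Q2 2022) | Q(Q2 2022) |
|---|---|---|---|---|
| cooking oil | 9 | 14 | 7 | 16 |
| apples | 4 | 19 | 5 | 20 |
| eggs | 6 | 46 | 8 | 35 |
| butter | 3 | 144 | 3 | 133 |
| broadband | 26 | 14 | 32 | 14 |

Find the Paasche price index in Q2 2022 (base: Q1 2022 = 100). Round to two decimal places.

Paasche price index uses current-period quantities as weights.
ΣP(Q2 2022)·Q(Q2 2022) = 7×16 + 5×20 + 8×35 + 3×133 + 32×14 = 112 + 100 + 280 + 399 + 448 = 1339
ΣP(Q1 2022)·Q(Q2 2022) = 9×16 + 4×20 + 6×35 + 3×133 + 26×14 = 144 + 80 + 210 + 399 + 364 = 1197
Index = 1339 / 1197 × 100 = 111.8630

111.86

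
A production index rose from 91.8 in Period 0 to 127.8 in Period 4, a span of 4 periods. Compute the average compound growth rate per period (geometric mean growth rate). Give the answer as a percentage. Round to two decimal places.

Growth factor = (127.8/91.8)^(1/4) = (1.392157)^(1/4) = 1.086231
Growth rate = 1.086231 − 1 = 0.086231 = 8.6231%

8.62%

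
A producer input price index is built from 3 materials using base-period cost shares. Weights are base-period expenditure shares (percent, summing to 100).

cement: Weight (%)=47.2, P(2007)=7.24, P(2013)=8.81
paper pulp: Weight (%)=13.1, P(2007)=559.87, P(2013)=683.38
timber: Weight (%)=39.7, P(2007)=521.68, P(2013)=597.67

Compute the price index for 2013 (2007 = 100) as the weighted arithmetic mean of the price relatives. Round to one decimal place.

cement: 47.2 × (8.81/7.24) = 47.2 × 1.216851 = 57.4354
paper pulp: 13.1 × (683.38/559.87) = 13.1 × 1.220605 = 15.9899
timber: 39.7 × (597.67/521.68) = 39.7 × 1.145664 = 45.4829
Index = Σ wᵢ·(p₁ᵢ/p₀ᵢ) = 57.4354 + 15.9899 + 45.4829 = 118.9081

118.9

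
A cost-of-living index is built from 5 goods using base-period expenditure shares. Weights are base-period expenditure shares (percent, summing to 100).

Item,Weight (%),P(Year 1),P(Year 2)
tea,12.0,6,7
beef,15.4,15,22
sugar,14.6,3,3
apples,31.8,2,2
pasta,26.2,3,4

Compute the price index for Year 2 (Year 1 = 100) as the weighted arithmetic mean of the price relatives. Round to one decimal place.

117.9

tea: 12.0 × (7/6) = 12.0 × 1.166667 = 14.0000
beef: 15.4 × (22/15) = 15.4 × 1.466667 = 22.5867
sugar: 14.6 × (3/3) = 14.6 × 1.000000 = 14.6000
apples: 31.8 × (2/2) = 31.8 × 1.000000 = 31.8000
pasta: 26.2 × (4/3) = 26.2 × 1.333333 = 34.9333
Index = Σ wᵢ·(p₁ᵢ/p₀ᵢ) = 14.0000 + 22.5867 + 14.6000 + 31.8000 + 34.9333 = 117.9200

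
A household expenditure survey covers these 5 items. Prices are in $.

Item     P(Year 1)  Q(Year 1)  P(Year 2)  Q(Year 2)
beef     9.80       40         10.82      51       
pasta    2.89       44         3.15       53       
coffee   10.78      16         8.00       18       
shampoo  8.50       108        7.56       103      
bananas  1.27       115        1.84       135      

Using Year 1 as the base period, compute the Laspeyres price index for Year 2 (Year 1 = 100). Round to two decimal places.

Laspeyres price index uses base-period quantities as weights.
ΣP(Year 2)·Q(Year 1) = 10.82×40 + 3.15×44 + 8.00×16 + 7.56×108 + 1.84×115 = 432.8 + 138.6 + 128 + 816.48 + 211.6 = 1727.48
ΣP(Year 1)·Q(Year 1) = 9.80×40 + 2.89×44 + 10.78×16 + 8.50×108 + 1.27×115 = 392 + 127.16 + 172.48 + 918 + 146.05 = 1755.69
Index = 1727.48 / 1755.69 × 100 = 98.3932

98.39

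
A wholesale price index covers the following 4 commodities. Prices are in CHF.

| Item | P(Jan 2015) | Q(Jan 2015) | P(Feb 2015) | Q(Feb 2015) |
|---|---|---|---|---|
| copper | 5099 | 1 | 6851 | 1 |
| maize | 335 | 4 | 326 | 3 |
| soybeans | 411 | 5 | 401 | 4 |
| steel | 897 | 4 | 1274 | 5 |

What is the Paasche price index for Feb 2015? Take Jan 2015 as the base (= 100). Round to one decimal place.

Paasche price index uses current-period quantities as weights.
ΣP(Feb 2015)·Q(Feb 2015) = 6851×1 + 326×3 + 401×4 + 1274×5 = 6851 + 978 + 1604 + 6370 = 15803
ΣP(Jan 2015)·Q(Feb 2015) = 5099×1 + 335×3 + 411×4 + 897×5 = 5099 + 1005 + 1644 + 4485 = 12233
Index = 15803 / 12233 × 100 = 129.1834

129.2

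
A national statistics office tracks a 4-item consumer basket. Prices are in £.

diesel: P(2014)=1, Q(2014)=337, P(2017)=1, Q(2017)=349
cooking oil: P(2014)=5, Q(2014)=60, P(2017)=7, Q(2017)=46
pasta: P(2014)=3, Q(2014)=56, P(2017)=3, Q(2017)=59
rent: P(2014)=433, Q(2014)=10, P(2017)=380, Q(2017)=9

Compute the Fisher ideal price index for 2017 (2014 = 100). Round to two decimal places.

Laspeyres component (base-period weights):
ΣP(2017)Q(2014) = 1×337 + 7×60 + 3×56 + 380×10 = 337 + 420 + 168 + 3800 = 4725
ΣP(2014)Q(2014) = 1×337 + 5×60 + 3×56 + 433×10 = 337 + 300 + 168 + 4330 = 5135
L = 4725 / 5135 × 100 = 92.0156
Paasche component (current-period weights):
ΣP(2017)Q(2017) = 1×349 + 7×46 + 3×59 + 380×9 = 349 + 322 + 177 + 3420 = 4268
ΣP(2014)Q(2017) = 1×349 + 5×46 + 3×59 + 433×9 = 349 + 230 + 177 + 3897 = 4653
P = 4268 / 4653 × 100 = 91.7258
Fisher = √(L × P) = √(92.0156 × 91.7258) = 91.8706

91.87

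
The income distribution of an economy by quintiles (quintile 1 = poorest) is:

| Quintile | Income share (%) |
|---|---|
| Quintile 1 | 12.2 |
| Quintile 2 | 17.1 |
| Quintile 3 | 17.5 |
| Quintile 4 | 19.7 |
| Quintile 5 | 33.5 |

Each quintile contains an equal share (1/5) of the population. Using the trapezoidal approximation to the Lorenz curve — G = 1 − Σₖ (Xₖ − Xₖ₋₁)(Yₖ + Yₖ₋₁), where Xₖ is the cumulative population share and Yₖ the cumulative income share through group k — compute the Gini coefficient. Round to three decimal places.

0.181

Cumulative income shares Yₖ: 0.1220, 0.2930, 0.4680, 0.6650, 1.0000
Σ (Xₖ−Xₖ₋₁)(Yₖ+Yₖ₋₁) = (1/5)(0.1220+0.0000) + (1/5)(0.2930+0.1220) + (1/5)(0.4680+0.2930) + (1/5)(0.6650+0.4680) + (1/5)(1.0000+0.6650)
  = 0.0244 + 0.0830 + 0.1522 + 0.2266 + 0.3330 = 0.8192
G = 1 − 0.8192 = 0.1808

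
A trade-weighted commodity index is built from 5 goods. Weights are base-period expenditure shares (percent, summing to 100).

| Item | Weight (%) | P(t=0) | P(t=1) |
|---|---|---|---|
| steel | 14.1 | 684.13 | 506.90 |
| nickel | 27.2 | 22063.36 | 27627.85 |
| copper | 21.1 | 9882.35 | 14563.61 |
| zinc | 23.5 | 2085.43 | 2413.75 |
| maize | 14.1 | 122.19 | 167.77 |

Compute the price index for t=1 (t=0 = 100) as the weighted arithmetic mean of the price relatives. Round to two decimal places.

122.16

steel: 14.1 × (506.90/684.13) = 14.1 × 0.740941 = 10.4473
nickel: 27.2 × (27627.85/22063.36) = 27.2 × 1.252205 = 34.0600
copper: 21.1 × (14563.61/9882.35) = 21.1 × 1.473699 = 31.0951
zinc: 23.5 × (2413.75/2085.43) = 23.5 × 1.157435 = 27.1997
maize: 14.1 × (167.77/122.19) = 14.1 × 1.373026 = 19.3597
Index = Σ wᵢ·(p₁ᵢ/p₀ᵢ) = 10.4473 + 34.0600 + 31.0951 + 27.1997 + 19.3597 = 122.1617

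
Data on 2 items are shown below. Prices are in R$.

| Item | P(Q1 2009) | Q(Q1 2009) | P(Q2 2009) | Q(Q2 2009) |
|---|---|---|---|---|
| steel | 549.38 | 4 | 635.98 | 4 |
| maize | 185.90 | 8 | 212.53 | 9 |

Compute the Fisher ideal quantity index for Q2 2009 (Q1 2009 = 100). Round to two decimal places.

Laspeyres component (base-period weights):
ΣP(Q1 2009)Q(Q2 2009) = 549.38×4 + 185.90×9 = 2197.52 + 1673.1 = 3870.62
ΣP(Q1 2009)Q(Q1 2009) = 549.38×4 + 185.90×8 = 2197.52 + 1487.2 = 3684.72
L = 3870.62 / 3684.72 × 100 = 105.0452
Paasche component (current-period weights):
ΣP(Q2 2009)Q(Q2 2009) = 635.98×4 + 212.53×9 = 2543.92 + 1912.77 = 4456.69
ΣP(Q2 2009)Q(Q1 2009) = 635.98×4 + 212.53×8 = 2543.92 + 1700.24 = 4244.16
P = 4456.69 / 4244.16 × 100 = 105.0076
Fisher = √(L × P) = √(105.0452 × 105.0076) = 105.0264

105.03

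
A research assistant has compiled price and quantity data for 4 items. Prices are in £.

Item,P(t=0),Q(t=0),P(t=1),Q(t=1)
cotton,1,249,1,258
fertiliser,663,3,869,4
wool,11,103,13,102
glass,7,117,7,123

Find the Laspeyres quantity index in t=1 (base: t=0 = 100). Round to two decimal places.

Laspeyres quantity index uses base-period prices as weights.
ΣP(t=0)·Q(t=1) = 1×258 + 663×4 + 11×102 + 7×123 = 258 + 2652 + 1122 + 861 = 4893
ΣP(t=0)·Q(t=0) = 1×249 + 663×3 + 11×103 + 7×117 = 249 + 1989 + 1133 + 819 = 4190
Index = 4893 / 4190 × 100 = 116.7780

116.78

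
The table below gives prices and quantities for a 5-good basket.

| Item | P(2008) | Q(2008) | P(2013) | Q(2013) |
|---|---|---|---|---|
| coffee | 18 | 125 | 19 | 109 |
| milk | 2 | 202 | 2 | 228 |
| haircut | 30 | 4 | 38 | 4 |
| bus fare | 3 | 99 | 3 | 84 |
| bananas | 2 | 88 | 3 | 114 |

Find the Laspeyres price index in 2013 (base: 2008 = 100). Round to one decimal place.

Laspeyres price index uses base-period quantities as weights.
ΣP(2013)·Q(2008) = 19×125 + 2×202 + 38×4 + 3×99 + 3×88 = 2375 + 404 + 152 + 297 + 264 = 3492
ΣP(2008)·Q(2008) = 18×125 + 2×202 + 30×4 + 3×99 + 2×88 = 2250 + 404 + 120 + 297 + 176 = 3247
Index = 3492 / 3247 × 100 = 107.5454

107.5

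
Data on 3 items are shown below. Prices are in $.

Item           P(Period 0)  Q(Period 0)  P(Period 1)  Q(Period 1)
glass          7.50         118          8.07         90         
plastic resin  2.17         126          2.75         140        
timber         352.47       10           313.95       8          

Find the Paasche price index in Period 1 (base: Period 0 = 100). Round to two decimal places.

Paasche price index uses current-period quantities as weights.
ΣP(Period 1)·Q(Period 1) = 8.07×90 + 2.75×140 + 313.95×8 = 726.3 + 385 + 2511.6 = 3622.9
ΣP(Period 0)·Q(Period 1) = 7.50×90 + 2.17×140 + 352.47×8 = 675 + 303.8 + 2819.76 = 3798.56
Index = 3622.9 / 3798.56 × 100 = 95.3756

95.38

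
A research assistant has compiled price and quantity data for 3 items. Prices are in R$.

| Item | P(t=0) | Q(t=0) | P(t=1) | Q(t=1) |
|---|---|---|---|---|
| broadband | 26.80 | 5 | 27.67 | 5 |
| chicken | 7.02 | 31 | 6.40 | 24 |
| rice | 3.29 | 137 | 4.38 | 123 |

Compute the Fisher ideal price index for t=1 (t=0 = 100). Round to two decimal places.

117.11

Laspeyres component (base-period weights):
ΣP(t=1)Q(t=0) = 27.67×5 + 6.40×31 + 4.38×137 = 138.35 + 198.4 + 600.06 = 936.81
ΣP(t=0)Q(t=0) = 26.80×5 + 7.02×31 + 3.29×137 = 134 + 217.62 + 450.73 = 802.35
L = 936.81 / 802.35 × 100 = 116.7583
Paasche component (current-period weights):
ΣP(t=1)Q(t=1) = 27.67×5 + 6.40×24 + 4.38×123 = 138.35 + 153.6 + 538.74 = 830.69
ΣP(t=0)Q(t=1) = 26.80×5 + 7.02×24 + 3.29×123 = 134 + 168.48 + 404.67 = 707.15
P = 830.69 / 707.15 × 100 = 117.4701
Fisher = √(L × P) = √(116.7583 × 117.4701) = 117.1137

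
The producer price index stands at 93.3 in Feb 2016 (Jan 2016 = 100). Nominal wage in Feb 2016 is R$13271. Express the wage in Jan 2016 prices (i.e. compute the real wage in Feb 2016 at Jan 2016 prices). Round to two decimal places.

Real = Nominal ÷ (Index/100) = 13271 ÷ (93.3/100)
     = 13271 ÷ 0.933 = 14224.0086

14224.01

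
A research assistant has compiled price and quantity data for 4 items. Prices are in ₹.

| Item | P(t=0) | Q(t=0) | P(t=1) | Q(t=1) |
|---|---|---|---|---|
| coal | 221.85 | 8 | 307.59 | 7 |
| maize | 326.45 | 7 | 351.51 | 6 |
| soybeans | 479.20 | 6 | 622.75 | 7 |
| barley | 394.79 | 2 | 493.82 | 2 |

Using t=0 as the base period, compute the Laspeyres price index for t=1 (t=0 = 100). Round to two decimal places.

124.86

Laspeyres price index uses base-period quantities as weights.
ΣP(t=1)·Q(t=0) = 307.59×8 + 351.51×7 + 622.75×6 + 493.82×2 = 2460.72 + 2460.57 + 3736.5 + 987.64 = 9645.43
ΣP(t=0)·Q(t=0) = 221.85×8 + 326.45×7 + 479.20×6 + 394.79×2 = 1774.8 + 2285.15 + 2875.2 + 789.58 = 7724.73
Index = 9645.43 / 7724.73 × 100 = 124.8643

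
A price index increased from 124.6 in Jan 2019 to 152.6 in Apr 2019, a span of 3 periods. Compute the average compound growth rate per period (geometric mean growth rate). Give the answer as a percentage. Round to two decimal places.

6.99%

Growth factor = (152.6/124.6)^(1/3) = (1.224719)^(1/3) = 1.069906
Growth rate = 1.069906 − 1 = 0.069906 = 6.9906%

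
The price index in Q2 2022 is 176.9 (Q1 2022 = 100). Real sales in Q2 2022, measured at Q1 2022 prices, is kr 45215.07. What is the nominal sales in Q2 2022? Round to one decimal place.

79985.5

Nominal = Real × (Index/100) = 45215.07 × (176.9/100)
        = 45215.07 × 1.769 = 79985.4588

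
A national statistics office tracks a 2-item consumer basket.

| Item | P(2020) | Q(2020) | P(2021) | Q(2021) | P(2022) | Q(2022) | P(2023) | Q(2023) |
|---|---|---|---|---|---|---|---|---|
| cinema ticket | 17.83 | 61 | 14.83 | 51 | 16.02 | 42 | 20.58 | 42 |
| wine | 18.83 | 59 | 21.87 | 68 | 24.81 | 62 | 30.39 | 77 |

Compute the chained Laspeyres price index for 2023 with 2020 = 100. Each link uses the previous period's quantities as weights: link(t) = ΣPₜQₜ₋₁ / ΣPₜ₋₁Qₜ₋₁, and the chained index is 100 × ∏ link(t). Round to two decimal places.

138.52

Link 2020→2021:
ΣP(2021)Q(2020) = 14.83×61 + 21.87×59 = 904.63 + 1290.33 = 2194.96
ΣP(2020)Q(2020) = 17.83×61 + 18.83×59 = 1087.63 + 1110.97 = 2198.6
link = 2194.96/2198.6 = 0.998344
Link 2021→2022:
ΣP(2022)Q(2021) = 16.02×51 + 24.81×68 = 817.02 + 1687.08 = 2504.1
ΣP(2021)Q(2021) = 14.83×51 + 21.87×68 = 756.33 + 1487.16 = 2243.49
link = 2504.1/2243.49 = 1.116163
Link 2022→2023:
ΣP(2023)Q(2022) = 20.58×42 + 30.39×62 = 864.36 + 1884.18 = 2748.54
ΣP(2022)Q(2022) = 16.02×42 + 24.81×62 = 672.84 + 1538.22 = 2211.06
link = 2748.54/2211.06 = 1.243087
Chained index = 100 × 0.998344 × 1.116163 × 1.243087 = 138.5190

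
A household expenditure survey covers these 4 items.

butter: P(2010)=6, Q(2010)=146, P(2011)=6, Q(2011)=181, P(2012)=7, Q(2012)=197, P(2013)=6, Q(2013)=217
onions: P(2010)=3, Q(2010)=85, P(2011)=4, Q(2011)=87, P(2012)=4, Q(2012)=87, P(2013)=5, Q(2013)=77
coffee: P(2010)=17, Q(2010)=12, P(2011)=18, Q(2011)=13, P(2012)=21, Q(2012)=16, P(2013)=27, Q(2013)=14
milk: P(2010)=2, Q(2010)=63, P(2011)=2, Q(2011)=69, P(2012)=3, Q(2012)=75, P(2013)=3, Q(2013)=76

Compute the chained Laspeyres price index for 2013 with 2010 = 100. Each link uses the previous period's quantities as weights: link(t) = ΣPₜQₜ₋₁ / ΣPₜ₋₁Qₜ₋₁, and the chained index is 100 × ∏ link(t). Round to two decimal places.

122.95

Link 2010→2011:
ΣP(2011)Q(2010) = 6×146 + 4×85 + 18×12 + 2×63 = 876 + 340 + 216 + 126 = 1558
ΣP(2010)Q(2010) = 6×146 + 3×85 + 17×12 + 2×63 = 876 + 255 + 204 + 126 = 1461
link = 1558/1461 = 1.066393
Link 2011→2012:
ΣP(2012)Q(2011) = 7×181 + 4×87 + 21×13 + 3×69 = 1267 + 348 + 273 + 207 = 2095
ΣP(2011)Q(2011) = 6×181 + 4×87 + 18×13 + 2×69 = 1086 + 348 + 234 + 138 = 1806
link = 2095/1806 = 1.160022
Link 2012→2013:
ΣP(2013)Q(2012) = 6×197 + 5×87 + 27×16 + 3×75 = 1182 + 435 + 432 + 225 = 2274
ΣP(2012)Q(2012) = 7×197 + 4×87 + 21×16 + 3×75 = 1379 + 348 + 336 + 225 = 2288
link = 2274/2288 = 0.993881
Chained index = 100 × 1.066393 × 1.160022 × 0.993881 = 122.9470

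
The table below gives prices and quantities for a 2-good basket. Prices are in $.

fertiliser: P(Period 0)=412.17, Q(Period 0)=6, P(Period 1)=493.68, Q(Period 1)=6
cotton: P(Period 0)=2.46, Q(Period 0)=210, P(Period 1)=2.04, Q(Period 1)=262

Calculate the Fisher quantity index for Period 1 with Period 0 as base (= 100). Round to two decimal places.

Laspeyres component (base-period weights):
ΣP(Period 0)Q(Period 1) = 412.17×6 + 2.46×262 = 2473.02 + 644.52 = 3117.54
ΣP(Period 0)Q(Period 0) = 412.17×6 + 2.46×210 = 2473.02 + 516.6 = 2989.62
L = 3117.54 / 2989.62 × 100 = 104.2788
Paasche component (current-period weights):
ΣP(Period 1)Q(Period 1) = 493.68×6 + 2.04×262 = 2962.08 + 534.48 = 3496.56
ΣP(Period 1)Q(Period 0) = 493.68×6 + 2.04×210 = 2962.08 + 428.4 = 3390.48
P = 3496.56 / 3390.48 × 100 = 103.1288
Fisher = √(L × P) = √(104.2788 × 103.1288) = 103.7022

103.70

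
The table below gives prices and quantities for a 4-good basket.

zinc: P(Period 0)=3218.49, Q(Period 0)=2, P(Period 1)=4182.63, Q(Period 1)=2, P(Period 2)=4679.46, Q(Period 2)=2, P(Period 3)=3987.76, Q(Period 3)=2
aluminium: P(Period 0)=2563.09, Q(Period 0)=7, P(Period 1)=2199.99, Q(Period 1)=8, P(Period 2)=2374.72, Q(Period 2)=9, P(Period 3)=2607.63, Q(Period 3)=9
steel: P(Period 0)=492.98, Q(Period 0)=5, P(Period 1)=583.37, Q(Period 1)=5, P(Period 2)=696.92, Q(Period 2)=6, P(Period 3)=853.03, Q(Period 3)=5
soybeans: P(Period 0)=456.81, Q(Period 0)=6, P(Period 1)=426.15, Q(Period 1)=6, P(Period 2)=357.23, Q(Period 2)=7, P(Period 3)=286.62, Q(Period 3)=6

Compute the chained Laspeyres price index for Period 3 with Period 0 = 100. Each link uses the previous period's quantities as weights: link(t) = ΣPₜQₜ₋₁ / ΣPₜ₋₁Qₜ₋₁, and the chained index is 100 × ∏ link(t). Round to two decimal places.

110.13

Link Period 0→Period 1:
ΣP(Period 1)Q(Period 0) = 4182.63×2 + 2199.99×7 + 583.37×5 + 426.15×6 = 8365.26 + 15399.93 + 2916.85 + 2556.9 = 29238.94
ΣP(Period 0)Q(Period 0) = 3218.49×2 + 2563.09×7 + 492.98×5 + 456.81×6 = 6436.98 + 17941.63 + 2464.9 + 2740.86 = 29584.37
link = 29238.94/29584.37 = 0.988324
Link Period 1→Period 2:
ΣP(Period 2)Q(Period 1) = 4679.46×2 + 2374.72×8 + 696.92×5 + 357.23×6 = 9358.92 + 18997.76 + 3484.6 + 2143.38 = 33984.66
ΣP(Period 1)Q(Period 1) = 4182.63×2 + 2199.99×8 + 583.37×5 + 426.15×6 = 8365.26 + 17599.92 + 2916.85 + 2556.9 = 31438.93
link = 33984.66/31438.93 = 1.080974
Link Period 2→Period 3:
ΣP(Period 3)Q(Period 2) = 3987.76×2 + 2607.63×9 + 853.03×6 + 286.62×7 = 7975.52 + 23468.67 + 5118.18 + 2006.34 = 38568.71
ΣP(Period 2)Q(Period 2) = 4679.46×2 + 2374.72×9 + 696.92×6 + 357.23×7 = 9358.92 + 21372.48 + 4181.52 + 2500.61 = 37413.53
link = 38568.71/37413.53 = 1.030876
Chained index = 100 × 0.988324 × 1.080974 × 1.030876 = 110.1339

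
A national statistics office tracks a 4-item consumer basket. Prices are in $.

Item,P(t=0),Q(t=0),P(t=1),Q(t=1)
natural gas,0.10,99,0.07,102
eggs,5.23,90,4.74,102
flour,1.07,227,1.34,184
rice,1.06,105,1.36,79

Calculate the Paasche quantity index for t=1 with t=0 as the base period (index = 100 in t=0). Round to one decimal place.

Paasche quantity index uses current-period prices as weights.
ΣP(t=1)·Q(t=1) = 0.07×102 + 4.74×102 + 1.34×184 + 1.36×79 = 7.14 + 483.48 + 246.56 + 107.44 = 844.62
ΣP(t=1)·Q(t=0) = 0.07×99 + 4.74×90 + 1.34×227 + 1.36×105 = 6.93 + 426.6 + 304.18 + 142.8 = 880.51
Index = 844.62 / 880.51 × 100 = 95.9240

95.9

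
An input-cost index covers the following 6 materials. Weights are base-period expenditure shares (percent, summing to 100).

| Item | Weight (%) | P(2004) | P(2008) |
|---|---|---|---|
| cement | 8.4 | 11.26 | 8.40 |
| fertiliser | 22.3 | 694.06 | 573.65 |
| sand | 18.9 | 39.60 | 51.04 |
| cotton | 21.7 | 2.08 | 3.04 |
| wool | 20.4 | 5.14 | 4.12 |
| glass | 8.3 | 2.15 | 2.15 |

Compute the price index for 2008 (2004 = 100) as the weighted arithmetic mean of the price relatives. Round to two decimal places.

cement: 8.4 × (8.40/11.26) = 8.4 × 0.746004 = 6.2664
fertiliser: 22.3 × (573.65/694.06) = 22.3 × 0.826514 = 18.4313
sand: 18.9 × (51.04/39.60) = 18.9 × 1.288889 = 24.3600
cotton: 21.7 × (3.04/2.08) = 21.7 × 1.461538 = 31.7154
wool: 20.4 × (4.12/5.14) = 20.4 × 0.801556 = 16.3518
glass: 8.3 × (2.15/2.15) = 8.3 × 1.000000 = 8.3000
Index = Σ wᵢ·(p₁ᵢ/p₀ᵢ) = 6.2664 + 18.4313 + 24.3600 + 31.7154 + 16.3518 + 8.3000 = 105.4248

105.42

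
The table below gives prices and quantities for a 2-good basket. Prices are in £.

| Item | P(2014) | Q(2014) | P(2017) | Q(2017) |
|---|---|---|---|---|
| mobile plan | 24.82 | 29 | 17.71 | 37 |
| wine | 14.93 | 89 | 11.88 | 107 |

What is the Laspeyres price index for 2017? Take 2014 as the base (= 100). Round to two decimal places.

Laspeyres price index uses base-period quantities as weights.
ΣP(2017)·Q(2014) = 17.71×29 + 11.88×89 = 513.59 + 1057.32 = 1570.91
ΣP(2014)·Q(2014) = 24.82×29 + 14.93×89 = 719.78 + 1328.77 = 2048.55
Index = 1570.91 / 2048.55 × 100 = 76.6840

76.68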